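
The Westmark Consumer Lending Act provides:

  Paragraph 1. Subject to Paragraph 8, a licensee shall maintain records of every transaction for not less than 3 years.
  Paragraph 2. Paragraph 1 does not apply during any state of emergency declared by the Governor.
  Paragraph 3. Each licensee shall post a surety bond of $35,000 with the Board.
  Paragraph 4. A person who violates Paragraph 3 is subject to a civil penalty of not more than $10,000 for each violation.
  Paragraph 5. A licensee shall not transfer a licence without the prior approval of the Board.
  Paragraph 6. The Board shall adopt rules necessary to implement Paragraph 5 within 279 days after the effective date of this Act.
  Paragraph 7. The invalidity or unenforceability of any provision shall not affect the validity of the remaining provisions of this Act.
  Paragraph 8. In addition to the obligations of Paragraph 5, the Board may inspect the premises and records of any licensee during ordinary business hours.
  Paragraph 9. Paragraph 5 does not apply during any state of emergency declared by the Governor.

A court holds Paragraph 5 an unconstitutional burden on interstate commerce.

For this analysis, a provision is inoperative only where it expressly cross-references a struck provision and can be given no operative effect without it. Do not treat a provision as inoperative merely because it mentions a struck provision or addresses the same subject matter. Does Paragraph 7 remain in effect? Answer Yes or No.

Paragraph 5 is struck. Paragraph 6 has no operative effect of its own apart from Paragraph 5 and is therefore inoperative. Paragraph 9 has no operative effect of its own apart from Paragraph 5 and is therefore inoperative. Paragraph 8 mentions Paragraph 5 but its own obligation stands independently of Paragraph 5, so Paragraph 8 is not affected. Paragraph 7 is a severability clause and preserves every provision that can still be given independent effect. Paragraph 1, Paragraph 2, Paragraph 3, Paragraph 4, Paragraph 7, and Paragraph 8 remain in effect. Paragraph 7 is among the surviving provisions, so the answer is yes.

Yes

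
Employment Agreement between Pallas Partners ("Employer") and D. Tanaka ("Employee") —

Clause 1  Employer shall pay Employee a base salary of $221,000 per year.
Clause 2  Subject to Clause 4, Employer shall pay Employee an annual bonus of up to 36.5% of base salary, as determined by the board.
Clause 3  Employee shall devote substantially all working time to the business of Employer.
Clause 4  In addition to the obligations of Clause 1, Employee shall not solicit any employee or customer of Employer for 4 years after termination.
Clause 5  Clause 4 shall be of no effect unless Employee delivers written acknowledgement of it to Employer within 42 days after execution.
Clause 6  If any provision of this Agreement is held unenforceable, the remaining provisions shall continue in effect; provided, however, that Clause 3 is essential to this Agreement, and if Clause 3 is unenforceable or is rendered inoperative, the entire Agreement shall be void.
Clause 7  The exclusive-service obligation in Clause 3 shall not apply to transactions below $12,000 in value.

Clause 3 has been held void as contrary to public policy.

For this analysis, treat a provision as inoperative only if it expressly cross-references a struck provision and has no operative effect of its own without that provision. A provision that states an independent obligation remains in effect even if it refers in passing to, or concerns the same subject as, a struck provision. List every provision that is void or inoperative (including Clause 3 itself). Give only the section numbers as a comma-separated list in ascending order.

Clause 3 is struck. Clause 7 has no operative effect of its own apart from Clause 3 and is therefore inoperative. Clause 6 makes Clause 3 an essential term, and Clause 3 is the provision held invalid; under Clause 6, the entire Agreement is therefore void. No provision of the Agreement survives.

1, 2, 3, 4, 5, 6, 7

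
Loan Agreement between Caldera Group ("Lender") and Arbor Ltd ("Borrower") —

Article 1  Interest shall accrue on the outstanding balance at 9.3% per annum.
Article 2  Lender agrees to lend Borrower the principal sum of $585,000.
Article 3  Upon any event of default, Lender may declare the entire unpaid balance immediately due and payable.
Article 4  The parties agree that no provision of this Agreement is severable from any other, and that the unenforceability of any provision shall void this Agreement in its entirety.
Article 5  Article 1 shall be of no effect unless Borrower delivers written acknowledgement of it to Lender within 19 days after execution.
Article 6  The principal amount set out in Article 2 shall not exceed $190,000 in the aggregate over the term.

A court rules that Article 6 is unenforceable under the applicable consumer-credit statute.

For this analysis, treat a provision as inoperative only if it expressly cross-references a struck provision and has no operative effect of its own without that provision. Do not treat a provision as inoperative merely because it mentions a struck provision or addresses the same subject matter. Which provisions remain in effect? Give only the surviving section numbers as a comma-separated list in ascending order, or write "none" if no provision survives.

Article 6 is struck. Nothing else in the Agreement is defined by reference to Article 6. Article 4 provides that the Agreement is not severable, so the invalidity of any one provision voids the entire Agreement. No provision of the Agreement survives.

none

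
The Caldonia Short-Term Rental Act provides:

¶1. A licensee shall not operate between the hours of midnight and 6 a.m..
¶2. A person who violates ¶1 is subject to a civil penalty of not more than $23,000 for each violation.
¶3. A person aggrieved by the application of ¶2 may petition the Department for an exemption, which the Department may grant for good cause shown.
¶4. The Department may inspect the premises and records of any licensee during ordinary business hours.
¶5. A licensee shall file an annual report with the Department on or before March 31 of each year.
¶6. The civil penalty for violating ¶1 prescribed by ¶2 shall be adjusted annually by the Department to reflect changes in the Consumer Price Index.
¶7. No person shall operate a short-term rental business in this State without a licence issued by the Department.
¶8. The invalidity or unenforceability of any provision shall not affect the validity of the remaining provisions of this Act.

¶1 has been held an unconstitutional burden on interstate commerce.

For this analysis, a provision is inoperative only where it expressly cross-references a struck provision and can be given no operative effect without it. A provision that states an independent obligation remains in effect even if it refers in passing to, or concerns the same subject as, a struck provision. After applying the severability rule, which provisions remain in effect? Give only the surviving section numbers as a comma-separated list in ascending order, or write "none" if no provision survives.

4, 5, 7, 8

¶1 is struck. ¶2 operates only by reference to ¶1, so it falls with ¶1. ¶3 has no operative effect of its own apart from ¶2 and is therefore inoperative. ¶6 has no operative effect of its own apart from ¶2 and is therefore inoperative. Under the severability clause in ¶8, the remaining provisions continue in force. The provisions still in force are ¶4, ¶5, ¶7, and ¶8.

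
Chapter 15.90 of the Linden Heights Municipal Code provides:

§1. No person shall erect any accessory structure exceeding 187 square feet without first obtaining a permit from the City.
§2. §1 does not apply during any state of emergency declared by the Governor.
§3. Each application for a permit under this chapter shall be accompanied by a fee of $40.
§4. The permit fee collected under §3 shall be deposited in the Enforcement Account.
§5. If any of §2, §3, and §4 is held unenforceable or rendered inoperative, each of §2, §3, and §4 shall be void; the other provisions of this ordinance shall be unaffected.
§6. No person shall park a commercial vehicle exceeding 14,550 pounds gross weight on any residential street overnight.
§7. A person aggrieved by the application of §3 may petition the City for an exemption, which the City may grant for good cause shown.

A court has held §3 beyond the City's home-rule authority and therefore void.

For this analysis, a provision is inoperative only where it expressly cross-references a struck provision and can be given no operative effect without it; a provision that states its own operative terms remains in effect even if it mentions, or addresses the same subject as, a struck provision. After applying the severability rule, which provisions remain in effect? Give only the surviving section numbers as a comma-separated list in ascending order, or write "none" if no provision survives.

§3 is struck. §4 operates only by reference to §3, so it falls with §3. The only function of §7 is the exemption procedure for §3, so it cannot stand once §3 is removed. §5 declares §2, §3, and §4 mutually dependent; since one of them has fallen, all of them are of no effect. That brings down §2 as well. The remainder continues in force under §5. That leaves §1, §5, and §6 in effect.

1, 5, 6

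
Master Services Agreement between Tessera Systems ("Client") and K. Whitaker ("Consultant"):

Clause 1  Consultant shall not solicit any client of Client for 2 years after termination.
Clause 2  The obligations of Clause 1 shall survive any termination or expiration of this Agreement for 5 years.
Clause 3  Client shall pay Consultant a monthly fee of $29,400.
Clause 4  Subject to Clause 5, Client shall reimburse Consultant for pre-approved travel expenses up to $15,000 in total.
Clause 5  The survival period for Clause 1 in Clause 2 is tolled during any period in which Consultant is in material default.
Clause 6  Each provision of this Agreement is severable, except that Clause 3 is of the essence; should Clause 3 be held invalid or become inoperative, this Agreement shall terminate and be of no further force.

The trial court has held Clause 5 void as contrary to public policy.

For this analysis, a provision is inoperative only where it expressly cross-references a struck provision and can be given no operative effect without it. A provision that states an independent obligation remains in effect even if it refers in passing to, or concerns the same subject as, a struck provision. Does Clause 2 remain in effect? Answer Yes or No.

Clause 5 is struck. Clause 4 mentions Clause 5 but its own obligation stands independently of Clause 5, so Clause 4 is not affected. Nothing else in the Agreement is defined by reference to Clause 5. Clause 6 makes Clause 3 an essential term, but Clause 3 is unaffected, so the severability proviso in Clause 6 preserves the remaining provisions. That leaves Clause 1, Clause 2, Clause 3, Clause 4, and Clause 6 in effect. Clause 2 is among the surviving provisions, so the answer is yes.

Yes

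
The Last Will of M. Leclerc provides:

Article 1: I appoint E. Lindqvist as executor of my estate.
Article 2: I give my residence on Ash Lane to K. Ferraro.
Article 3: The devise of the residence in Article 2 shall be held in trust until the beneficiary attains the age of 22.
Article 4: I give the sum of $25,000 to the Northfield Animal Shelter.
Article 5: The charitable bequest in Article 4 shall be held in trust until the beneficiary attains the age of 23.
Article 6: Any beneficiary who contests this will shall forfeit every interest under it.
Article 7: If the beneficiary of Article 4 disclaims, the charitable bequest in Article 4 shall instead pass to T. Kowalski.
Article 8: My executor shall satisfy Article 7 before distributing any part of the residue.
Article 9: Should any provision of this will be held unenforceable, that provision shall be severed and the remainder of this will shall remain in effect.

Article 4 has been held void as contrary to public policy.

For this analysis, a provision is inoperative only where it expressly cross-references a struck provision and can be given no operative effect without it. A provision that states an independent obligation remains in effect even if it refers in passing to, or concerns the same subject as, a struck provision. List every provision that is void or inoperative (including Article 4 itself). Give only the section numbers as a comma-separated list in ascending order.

Article 4 is struck. The only function of Article 5 is the trust for Article 4, so it cannot stand once Article 4 is removed. Article 7 operates only by reference to Article 4, so it falls with Article 4. Article 8 merely fixes the priority direction for Article 7; with Article 7 gone it has nothing to operate on and falls away. Under the severability clause in Article 9, the remaining provisions continue in force. That leaves Article 1, Article 2, Article 3, Article 6, and Article 9 in effect.

4, 5, 7, 8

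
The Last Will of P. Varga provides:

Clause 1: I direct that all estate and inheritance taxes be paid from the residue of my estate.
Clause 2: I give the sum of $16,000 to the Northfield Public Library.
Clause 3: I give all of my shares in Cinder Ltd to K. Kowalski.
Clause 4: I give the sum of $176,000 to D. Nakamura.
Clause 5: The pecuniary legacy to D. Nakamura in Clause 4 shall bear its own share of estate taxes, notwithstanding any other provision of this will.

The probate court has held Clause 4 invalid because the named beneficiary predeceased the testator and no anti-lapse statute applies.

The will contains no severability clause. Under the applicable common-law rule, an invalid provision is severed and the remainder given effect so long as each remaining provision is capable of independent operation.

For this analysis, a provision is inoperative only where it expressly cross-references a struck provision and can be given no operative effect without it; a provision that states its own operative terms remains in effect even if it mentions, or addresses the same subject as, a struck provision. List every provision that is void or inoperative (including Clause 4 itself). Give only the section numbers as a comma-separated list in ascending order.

4, 5

Clause 4 is struck. Clause 5 merely fixes the tax charge on Clause 4; with Clause 4 gone it has nothing to operate on and falls away. With no severability clause, the stated default rule severs what cannot stand and enforces each remaining provision that can operate on its own. The provisions still in force are Clause 1, Clause 2, and Clause 3.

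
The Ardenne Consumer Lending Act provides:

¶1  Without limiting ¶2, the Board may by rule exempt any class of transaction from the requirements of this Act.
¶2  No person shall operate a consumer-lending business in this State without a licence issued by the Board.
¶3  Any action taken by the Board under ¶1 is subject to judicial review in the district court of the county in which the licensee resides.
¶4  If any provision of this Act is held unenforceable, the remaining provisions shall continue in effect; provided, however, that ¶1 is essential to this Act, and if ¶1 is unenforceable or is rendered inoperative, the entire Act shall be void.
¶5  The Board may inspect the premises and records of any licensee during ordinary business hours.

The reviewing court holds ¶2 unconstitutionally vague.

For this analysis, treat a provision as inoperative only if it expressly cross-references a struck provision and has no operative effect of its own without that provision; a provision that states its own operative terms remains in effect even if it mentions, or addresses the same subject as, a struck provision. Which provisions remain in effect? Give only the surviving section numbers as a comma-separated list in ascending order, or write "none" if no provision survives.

1, 3, 4, 5

¶2 is struck. Although ¶1 refers to ¶2, its operative terms do not depend on ¶2, so it remains in effect. Nothing else in the Act is defined by reference to ¶2. ¶4 makes ¶1 an essential term, but ¶1 is unaffected, so the severability proviso in ¶4 preserves the remaining provisions. The provisions still in force are ¶1, ¶3, ¶4, and ¶5.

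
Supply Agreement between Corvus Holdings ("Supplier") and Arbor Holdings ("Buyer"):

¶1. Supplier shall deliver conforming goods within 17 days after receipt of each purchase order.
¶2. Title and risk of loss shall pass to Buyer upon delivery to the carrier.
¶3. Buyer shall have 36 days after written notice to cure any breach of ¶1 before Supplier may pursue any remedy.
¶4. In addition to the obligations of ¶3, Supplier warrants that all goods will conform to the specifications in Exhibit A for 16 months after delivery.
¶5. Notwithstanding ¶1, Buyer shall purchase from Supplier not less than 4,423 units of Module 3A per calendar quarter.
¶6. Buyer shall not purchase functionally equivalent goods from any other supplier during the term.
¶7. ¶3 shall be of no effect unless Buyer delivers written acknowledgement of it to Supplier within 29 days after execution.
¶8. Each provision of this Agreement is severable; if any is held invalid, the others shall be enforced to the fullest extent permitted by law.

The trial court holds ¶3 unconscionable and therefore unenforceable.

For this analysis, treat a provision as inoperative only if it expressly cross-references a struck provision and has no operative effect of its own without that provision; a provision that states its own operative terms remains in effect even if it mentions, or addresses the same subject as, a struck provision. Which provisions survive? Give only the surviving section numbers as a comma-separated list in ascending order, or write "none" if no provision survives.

¶3 is struck. ¶7 merely fixes the acknowledgement condition for ¶3; with ¶3 gone it has nothing to operate on and falls away. Although ¶4 refers to ¶3, its operative terms do not depend on ¶3, so it remains in effect. Under the severability clause in ¶8, the remaining provisions continue in force. The provisions still in force are ¶1, ¶2, ¶4, ¶5, ¶6, and ¶8.

1, 2, 4, 5, 6, 8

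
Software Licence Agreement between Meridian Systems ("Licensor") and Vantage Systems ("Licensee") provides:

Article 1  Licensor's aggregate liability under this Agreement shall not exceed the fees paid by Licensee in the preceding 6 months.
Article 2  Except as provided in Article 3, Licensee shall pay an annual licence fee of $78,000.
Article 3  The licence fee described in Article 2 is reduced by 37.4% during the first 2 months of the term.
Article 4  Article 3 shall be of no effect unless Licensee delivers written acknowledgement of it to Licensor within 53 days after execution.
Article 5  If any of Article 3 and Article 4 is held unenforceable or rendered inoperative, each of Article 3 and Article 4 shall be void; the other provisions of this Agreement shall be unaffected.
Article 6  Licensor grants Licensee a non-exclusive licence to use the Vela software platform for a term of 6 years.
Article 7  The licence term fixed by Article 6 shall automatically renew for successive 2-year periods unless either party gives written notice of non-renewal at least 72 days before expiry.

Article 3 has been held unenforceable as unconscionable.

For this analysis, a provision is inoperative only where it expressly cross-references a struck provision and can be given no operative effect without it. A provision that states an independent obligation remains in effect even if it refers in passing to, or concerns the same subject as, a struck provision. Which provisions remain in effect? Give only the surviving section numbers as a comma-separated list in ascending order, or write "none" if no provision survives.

Article 3 is struck. The only function of Article 4 is the acknowledgement condition for Article 3, so it cannot stand once Article 3 is removed. Although Article 2 refers to Article 3, its operative terms do not depend on Article 3, so it remains in effect. Article 5 declares Article 3 and Article 4 mutually dependent; since one of them has fallen, all of them are of no effect. The remainder continues in force under Article 5. Article 1, Article 2, Article 5, Article 6, and Article 7 remain in effect.

1, 2, 5, 6, 7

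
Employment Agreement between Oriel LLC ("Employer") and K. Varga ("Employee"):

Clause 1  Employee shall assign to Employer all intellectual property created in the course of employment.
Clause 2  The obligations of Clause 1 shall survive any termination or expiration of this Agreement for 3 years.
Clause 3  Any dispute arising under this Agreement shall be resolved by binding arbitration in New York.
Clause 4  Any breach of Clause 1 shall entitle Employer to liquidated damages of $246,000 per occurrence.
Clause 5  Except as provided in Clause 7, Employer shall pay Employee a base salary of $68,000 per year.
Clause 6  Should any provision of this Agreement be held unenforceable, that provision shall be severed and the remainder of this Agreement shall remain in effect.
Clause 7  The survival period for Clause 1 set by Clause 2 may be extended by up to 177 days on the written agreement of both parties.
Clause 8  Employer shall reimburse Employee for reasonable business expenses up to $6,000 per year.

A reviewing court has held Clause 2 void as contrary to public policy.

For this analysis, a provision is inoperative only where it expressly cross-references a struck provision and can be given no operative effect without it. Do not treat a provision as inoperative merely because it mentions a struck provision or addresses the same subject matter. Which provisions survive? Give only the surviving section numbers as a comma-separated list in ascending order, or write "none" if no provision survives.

Clause 2 is struck. Clause 7 has no operative effect of its own apart from Clause 2 and is therefore inoperative. Although Clause 5 refers to Clause 7, its operative terms do not depend on Clause 7, so it remains in effect. Clause 6 is a severability clause and preserves every provision that can still be given independent effect. That leaves Clause 1, Clause 3, Clause 4, Clause 5, Clause 6, and Clause 8 in effect.

1, 3, 4, 5, 6, 8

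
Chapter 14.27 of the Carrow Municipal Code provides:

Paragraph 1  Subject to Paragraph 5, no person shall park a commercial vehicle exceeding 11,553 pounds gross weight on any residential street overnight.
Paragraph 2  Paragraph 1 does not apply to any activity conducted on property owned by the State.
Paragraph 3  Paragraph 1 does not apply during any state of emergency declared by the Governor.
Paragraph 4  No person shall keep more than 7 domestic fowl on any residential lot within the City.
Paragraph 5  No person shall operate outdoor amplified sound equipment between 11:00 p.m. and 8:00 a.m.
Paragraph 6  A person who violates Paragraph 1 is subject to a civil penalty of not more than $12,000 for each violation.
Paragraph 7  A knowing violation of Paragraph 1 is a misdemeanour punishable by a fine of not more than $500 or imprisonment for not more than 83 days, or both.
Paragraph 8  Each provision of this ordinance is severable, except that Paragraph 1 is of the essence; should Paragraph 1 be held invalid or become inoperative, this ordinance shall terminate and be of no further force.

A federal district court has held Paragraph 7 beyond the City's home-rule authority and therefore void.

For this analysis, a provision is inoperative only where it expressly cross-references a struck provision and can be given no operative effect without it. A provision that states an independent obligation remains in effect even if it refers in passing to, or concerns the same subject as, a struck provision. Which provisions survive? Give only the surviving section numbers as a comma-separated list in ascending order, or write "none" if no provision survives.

Paragraph 7 is struck. Nothing else in the ordinance is defined by reference to Paragraph 7. Paragraph 8 makes Paragraph 1 an essential term, but Paragraph 1 is unaffected, so the severability proviso in Paragraph 8 preserves the remaining provisions. The provisions still in force are Paragraph 1, Paragraph 2, Paragraph 3, Paragraph 4, Paragraph 5, Paragraph 6, and Paragraph 8.

1, 2, 3, 4, 5, 6, 8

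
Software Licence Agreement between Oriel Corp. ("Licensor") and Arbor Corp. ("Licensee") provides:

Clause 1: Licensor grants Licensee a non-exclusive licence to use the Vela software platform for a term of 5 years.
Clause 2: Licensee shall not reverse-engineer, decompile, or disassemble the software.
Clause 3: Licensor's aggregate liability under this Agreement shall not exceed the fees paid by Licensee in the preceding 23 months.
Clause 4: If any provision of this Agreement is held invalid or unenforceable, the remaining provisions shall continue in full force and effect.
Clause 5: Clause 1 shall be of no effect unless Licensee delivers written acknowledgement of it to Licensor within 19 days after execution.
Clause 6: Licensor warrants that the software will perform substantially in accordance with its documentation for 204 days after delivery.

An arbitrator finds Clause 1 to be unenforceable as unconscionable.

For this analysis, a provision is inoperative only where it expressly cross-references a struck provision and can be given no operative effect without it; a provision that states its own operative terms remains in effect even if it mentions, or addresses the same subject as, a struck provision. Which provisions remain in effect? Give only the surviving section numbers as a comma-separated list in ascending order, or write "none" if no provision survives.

Clause 1 is struck. Clause 5 operates only by reference to Clause 1, so it falls with Clause 1. Clause 4 is a severability clause and preserves every provision that can still be given independent effect. That leaves Clause 2, Clause 3, Clause 4, and Clause 6 in effect.

2, 3, 4, 6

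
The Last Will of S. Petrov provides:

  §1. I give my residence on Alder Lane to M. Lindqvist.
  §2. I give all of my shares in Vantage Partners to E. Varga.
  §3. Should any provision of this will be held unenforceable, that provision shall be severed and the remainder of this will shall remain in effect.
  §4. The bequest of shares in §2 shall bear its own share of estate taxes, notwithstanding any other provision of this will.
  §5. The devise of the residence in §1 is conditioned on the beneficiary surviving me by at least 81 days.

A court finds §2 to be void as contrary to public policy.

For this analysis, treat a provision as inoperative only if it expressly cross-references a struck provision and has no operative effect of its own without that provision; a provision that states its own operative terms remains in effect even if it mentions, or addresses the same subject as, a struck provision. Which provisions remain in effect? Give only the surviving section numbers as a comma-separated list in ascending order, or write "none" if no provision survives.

§2 is struck. §4 merely fixes the tax charge on §2; with §2 gone it has nothing to operate on and falls away. §3 is a severability clause and preserves every provision that can still be given independent effect. That leaves §1, §3, and §5 in effect.

1, 3, 5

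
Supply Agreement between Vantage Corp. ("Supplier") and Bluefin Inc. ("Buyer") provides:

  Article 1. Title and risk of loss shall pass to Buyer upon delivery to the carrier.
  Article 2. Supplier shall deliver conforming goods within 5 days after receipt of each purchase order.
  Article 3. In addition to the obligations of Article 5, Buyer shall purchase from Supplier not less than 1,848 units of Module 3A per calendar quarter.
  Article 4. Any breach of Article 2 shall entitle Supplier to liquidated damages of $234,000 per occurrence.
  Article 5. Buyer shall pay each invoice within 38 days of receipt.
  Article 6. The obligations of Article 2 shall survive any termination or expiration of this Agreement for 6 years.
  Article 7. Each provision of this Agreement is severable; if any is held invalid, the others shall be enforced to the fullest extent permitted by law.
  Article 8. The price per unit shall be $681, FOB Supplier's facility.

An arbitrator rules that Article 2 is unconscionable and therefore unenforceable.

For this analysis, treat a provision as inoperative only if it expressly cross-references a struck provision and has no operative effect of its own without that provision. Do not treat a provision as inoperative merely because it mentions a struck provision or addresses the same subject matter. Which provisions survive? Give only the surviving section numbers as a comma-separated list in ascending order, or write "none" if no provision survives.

1, 3, 5, 7, 8

Article 2 is struck. Article 4 operates only by reference to Article 2, so it falls with Article 2. The only function of Article 6 is the survival period for Article 2, so it cannot stand once Article 2 is removed. Article 7 is a severability clause and preserves every provision that can still be given independent effect. Article 1, Article 3, Article 5, Article 7, and Article 8 remain in effect.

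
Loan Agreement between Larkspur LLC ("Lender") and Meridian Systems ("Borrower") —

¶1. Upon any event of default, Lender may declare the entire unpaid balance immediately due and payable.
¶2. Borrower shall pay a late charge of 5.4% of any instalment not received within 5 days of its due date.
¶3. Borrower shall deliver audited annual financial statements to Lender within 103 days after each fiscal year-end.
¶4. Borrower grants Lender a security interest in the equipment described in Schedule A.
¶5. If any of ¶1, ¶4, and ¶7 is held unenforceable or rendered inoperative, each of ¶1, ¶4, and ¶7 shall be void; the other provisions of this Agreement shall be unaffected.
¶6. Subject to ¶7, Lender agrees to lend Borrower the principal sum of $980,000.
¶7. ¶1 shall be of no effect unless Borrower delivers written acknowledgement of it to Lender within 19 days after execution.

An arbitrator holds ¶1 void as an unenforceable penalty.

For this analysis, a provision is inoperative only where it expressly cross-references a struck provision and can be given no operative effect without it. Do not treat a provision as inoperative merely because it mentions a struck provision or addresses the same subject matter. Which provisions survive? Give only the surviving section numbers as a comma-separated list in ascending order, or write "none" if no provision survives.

¶1 is struck. ¶7 has no operative effect of its own apart from ¶1 and is therefore inoperative. ¶6 mentions ¶7 but its own obligation stands independently of ¶7, so ¶6 is not affected. ¶5 declares ¶1, ¶4, and ¶7 mutually dependent; since one of them has fallen, all of them are of no effect. That brings down ¶4 as well. The remainder continues in force under ¶5. ¶2, ¶3, ¶5, and ¶6 remain in effect.

2, 3, 5, 6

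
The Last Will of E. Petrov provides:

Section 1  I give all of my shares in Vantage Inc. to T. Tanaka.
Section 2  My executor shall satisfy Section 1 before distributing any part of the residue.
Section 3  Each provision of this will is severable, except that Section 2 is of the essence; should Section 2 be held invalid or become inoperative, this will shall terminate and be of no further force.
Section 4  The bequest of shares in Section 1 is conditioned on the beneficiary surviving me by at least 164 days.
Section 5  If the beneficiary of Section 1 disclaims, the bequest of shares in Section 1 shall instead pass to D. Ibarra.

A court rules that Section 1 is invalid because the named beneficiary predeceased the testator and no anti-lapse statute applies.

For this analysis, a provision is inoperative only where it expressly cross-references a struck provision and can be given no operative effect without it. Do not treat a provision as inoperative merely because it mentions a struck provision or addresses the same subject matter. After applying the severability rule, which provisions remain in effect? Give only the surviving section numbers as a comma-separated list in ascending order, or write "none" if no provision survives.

Section 1 is struck. Section 2 merely fixes the priority direction for Section 1; with Section 1 gone it has nothing to operate on and falls away. Section 4 merely fixes the survivorship condition on Section 1; with Section 1 gone it has nothing to operate on and falls away. Section 5 has no operative effect of its own apart from Section 1 and is therefore inoperative. Section 3 makes Section 2 an essential term, and Section 2 has been rendered inoperative by the cascade; under Section 3, the entire will is therefore void. No provision of the will survives.

none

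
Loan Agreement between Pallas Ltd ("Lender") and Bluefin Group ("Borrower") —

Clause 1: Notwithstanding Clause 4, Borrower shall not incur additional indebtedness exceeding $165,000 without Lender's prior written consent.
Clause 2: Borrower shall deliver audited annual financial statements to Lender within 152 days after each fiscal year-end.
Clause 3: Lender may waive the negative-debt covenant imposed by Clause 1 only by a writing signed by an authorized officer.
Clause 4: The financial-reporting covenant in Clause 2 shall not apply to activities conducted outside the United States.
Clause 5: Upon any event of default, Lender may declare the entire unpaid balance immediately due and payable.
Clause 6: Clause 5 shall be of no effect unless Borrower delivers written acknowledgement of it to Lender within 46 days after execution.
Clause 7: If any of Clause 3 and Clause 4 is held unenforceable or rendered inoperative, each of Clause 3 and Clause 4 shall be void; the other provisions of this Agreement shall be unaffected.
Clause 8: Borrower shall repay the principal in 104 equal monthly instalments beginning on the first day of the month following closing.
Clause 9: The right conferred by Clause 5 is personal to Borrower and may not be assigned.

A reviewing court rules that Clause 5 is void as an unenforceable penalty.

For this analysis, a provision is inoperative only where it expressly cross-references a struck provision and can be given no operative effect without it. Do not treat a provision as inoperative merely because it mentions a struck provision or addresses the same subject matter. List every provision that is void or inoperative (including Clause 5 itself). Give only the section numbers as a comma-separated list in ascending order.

5, 6, 9

Clause 5 is struck. The only function of Clause 6 is the acknowledgement condition for Clause 5, so it cannot stand once Clause 5 is removed. Clause 9 operates only by reference to Clause 5, so it falls with Clause 5. Clause 7 ties Clause 3 and Clause 4 together, but none of those is affected here; the remaining provisions continue in force under Clause 7. That leaves Clause 1, Clause 2, Clause 3, Clause 4, Clause 7, and Clause 8 in effect.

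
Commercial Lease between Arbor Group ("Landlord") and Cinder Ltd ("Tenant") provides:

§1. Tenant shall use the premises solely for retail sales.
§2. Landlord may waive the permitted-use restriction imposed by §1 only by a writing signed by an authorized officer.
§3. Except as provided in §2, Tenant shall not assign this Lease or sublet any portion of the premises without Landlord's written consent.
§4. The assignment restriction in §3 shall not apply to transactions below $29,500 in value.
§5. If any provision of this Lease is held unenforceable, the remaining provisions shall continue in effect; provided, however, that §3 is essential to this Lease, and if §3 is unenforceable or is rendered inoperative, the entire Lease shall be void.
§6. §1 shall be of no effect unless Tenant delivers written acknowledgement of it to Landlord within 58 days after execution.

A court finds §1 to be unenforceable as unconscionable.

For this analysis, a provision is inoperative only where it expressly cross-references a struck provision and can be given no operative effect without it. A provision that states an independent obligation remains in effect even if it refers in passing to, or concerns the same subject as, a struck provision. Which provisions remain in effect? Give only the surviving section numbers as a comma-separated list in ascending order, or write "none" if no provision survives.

3, 4, 5

§1 is struck. The only function of §2 is the waiver condition for §1, so it cannot stand once §1 is removed. §6 operates only by reference to §1, so it falls with §1. Although §3 refers to §2, its operative terms do not depend on §2, so it remains in effect. §5 makes §3 an essential term, but §3 is unaffected, so the severability proviso in §5 preserves the remaining provisions. §3, §4, and §5 remain in effect.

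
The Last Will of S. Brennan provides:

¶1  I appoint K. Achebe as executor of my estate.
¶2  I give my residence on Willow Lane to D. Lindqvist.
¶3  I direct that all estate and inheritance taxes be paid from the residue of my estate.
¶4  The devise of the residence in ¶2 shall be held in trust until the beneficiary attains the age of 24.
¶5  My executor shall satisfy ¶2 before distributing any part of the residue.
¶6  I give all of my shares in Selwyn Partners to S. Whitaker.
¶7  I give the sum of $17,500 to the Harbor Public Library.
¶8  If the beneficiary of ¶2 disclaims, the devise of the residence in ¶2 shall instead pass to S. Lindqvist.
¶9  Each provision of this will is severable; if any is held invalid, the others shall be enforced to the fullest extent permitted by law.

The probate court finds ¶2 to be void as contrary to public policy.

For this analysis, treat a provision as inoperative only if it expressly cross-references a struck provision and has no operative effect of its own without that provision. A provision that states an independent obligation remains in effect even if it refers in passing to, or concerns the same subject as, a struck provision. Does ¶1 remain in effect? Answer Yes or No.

¶2 is struck. ¶4 merely fixes the trust for ¶2; with ¶2 gone it has nothing to operate on and falls away. The only function of ¶5 is the priority direction for ¶2, so it cannot stand once ¶2 is removed. ¶8 merely fixes the alternative disposition for ¶2; with ¶2 gone it has nothing to operate on and falls away. ¶9 is a severability clause and preserves every provision that can still be given independent effect. That leaves ¶1, ¶3, ¶6, ¶7, and ¶9 in effect. ¶1 is among the surviving provisions, so the answer is yes.

Yes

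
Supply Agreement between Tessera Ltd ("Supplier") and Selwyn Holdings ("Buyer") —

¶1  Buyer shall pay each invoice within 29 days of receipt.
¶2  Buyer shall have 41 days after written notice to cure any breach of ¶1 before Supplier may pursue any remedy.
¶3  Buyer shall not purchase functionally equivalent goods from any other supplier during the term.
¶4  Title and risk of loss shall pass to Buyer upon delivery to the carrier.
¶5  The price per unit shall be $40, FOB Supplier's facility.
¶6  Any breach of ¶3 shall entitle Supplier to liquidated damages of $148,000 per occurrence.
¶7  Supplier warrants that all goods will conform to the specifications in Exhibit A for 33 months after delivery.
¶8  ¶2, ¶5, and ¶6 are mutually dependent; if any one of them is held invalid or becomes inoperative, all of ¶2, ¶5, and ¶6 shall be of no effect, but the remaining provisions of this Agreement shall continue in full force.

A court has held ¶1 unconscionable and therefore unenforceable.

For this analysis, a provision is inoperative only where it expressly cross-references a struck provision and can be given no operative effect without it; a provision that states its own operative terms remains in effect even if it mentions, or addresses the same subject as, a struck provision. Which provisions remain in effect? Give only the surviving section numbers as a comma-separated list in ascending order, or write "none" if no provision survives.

3, 4, 7, 8

¶1 is struck. ¶2 merely fixes the cure period for breach of ¶1; with ¶1 gone it has nothing to operate on and falls away. ¶8 declares ¶2, ¶5, and ¶6 mutually dependent; since one of them has fallen, all of them are of no effect. That brings down ¶5 and ¶6 as well. The remainder continues in force under ¶8. ¶3, ¶4, ¶7, and ¶8 remain in effect.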